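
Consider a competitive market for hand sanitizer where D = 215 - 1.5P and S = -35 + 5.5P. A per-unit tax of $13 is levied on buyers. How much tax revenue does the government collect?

Tax revenue = 53183/28

Pre-tax equilibrium: P* = 250/7, Q* = 1130/7.
Tax on buyers shifts demand to D = 215 − 1.5(P + 13) = 195.5 - 1.5P.
195.5 - 1.5P = -35 + 5.5P gives seller price Ps = 461/14; buyers pay Pb = 461/14 + 13 = 643/14.
New quantity: Q = 215 − 1.5(643/14) = 4091/28.
Revenue = 13 × 4091/28 = 53183/28.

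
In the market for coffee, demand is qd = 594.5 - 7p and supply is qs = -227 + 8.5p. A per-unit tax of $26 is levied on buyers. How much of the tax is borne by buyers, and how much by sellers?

Buyers bear 442/31, sellers bear 364/31

Pre-tax equilibrium: p* = 53, q* = 223.5.
Tax on buyers shifts demand to qd = 594.5 − 7(p + 26) = 412.5 - 7p.
412.5 - 7p = -227 + 8.5p gives seller price ps = 1279/31; buyers pay pb = 1279/31 + 26 = 2085/31.
New quantity: q = 594.5 − 7(2085/31) = 7669/62.
Buyer burden = 2085/31 − 53 = 442/31; seller burden = 53 − 1279/31 = 364/31.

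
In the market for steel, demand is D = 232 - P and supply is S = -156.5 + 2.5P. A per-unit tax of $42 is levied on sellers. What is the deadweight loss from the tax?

Deadweight loss = 630

Pre-tax equilibrium: P* = 111, Q* = 121.
Tax on sellers shifts supply to S = -156.5 + 2.5(P − 42) = -261.5 + 2.5P.
232 - P = -261.5 + 2.5P gives buyer price Pb = 141; sellers receive Ps = 141 − 42 = 99.
New quantity: Q = 232 − 1(141) = 91.
DWL = ½ × 42 × (121 − 91) = 630.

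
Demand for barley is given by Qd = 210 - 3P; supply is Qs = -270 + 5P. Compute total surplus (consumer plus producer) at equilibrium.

Equilibrium: 210 - 3P = -270 + 5P gives P* = 60, Q* = 30.
Demand choke price: P = 70; supply starts at P = 54.
CS = ½(70 − 60)(30) = 150; PS = ½(60 − 54)(30) = 90.

Total surplus = 240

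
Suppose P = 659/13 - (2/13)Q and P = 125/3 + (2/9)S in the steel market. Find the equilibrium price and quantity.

P* = 47, Q* = 24

Set the two price expressions equal: 659/13 - (2/13)Q = 125/3 + (2/9)Q.
352/39 = (44/117)Q, so Q* = 24.
P* = 659/13 − (2/13)(24) = 47.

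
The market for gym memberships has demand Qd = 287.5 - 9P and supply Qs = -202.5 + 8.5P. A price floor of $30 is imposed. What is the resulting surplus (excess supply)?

Surplus = 35

Equilibrium price would be P* = 28, so the floor at 30 binds.
At P = 30: Qd = 17.5, Qs = 52.5.
Surplus = 52.5 − 17.5 = 35.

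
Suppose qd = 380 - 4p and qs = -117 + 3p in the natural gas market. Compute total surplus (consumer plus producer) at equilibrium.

Equilibrium: 380 - 4p = -117 + 3p gives p* = 71, q* = 96.
Demand choke price: p = 95; supply starts at p = 39.
CS = ½(95 − 71)(96) = 1152; PS = ½(71 − 39)(96) = 1536.

Total surplus = 2688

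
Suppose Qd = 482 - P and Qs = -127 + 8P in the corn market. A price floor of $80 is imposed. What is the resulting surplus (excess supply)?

Equilibrium price would be P* = 203/3, so the floor at 80 binds.
At P = 80: Qd = 402, Qs = 513.
Surplus = 513 − 402 = 111.

Surplus = 111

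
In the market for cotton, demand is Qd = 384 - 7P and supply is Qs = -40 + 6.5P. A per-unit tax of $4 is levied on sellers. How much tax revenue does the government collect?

Tax revenue = 1808/3

Pre-tax equilibrium: P* = 848/27, Q* = 4432/27.
Tax on sellers shifts supply to Qs = -40 + 6.5(P − 4) = -66 + 6.5P.
384 - 7P = -66 + 6.5P gives buyer price Pb = 100/3; sellers receive Ps = 100/3 − 4 = 88/3.
New quantity: Q = 384 − 7(100/3) = 452/3.
Revenue = 4 × 452/3 = 1808/3.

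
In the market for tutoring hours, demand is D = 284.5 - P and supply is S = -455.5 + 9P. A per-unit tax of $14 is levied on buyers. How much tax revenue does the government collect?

Tax revenue = 2770.6

Pre-tax equilibrium: P* = 74, Q* = 210.5.
Tax on buyers shifts demand to D = 284.5 − 1(P + 14) = 270.5 - P.
270.5 - P = -455.5 + 9P gives seller price Ps = 72.6; buyers pay Pb = 72.6 + 14 = 86.6.
New quantity: Q = 284.5 − 1(86.6) = 197.9.
Revenue = 14 × 197.9 = 2770.6.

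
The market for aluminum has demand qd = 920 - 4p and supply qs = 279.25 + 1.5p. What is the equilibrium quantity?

Set qd = qs: 920 - 4p = 279.25 + 1.5p.
640.75 = 5.5p, so p* = 116.5.
q* = 920 − 4(116.5) = 454.

q* = 454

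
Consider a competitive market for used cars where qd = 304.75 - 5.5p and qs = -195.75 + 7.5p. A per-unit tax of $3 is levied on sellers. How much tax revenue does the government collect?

Tax revenue = 13023/52

Pre-tax equilibrium: p* = 38.5, q* = 93.
Tax on sellers shifts supply to qs = -195.75 + 7.5(p − 3) = -218.25 + 7.5p.
304.75 - 5.5p = -218.25 + 7.5p gives buyer price pb = 523/13; sellers receive ps = 523/13 − 3 = 484/13.
New quantity: q = 304.75 − 5.5(523/13) = 4341/52.
Revenue = 3 × 4341/52 = 13023/52.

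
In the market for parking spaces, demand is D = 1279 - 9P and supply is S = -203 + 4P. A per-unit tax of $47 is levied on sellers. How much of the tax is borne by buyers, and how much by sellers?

Buyers bear 188/13, sellers bear 423/13

Pre-tax equilibrium: P* = 114, Q* = 253.
Tax on sellers shifts supply to S = -203 + 4(P − 47) = -391 + 4P.
1279 - 9P = -391 + 4P gives buyer price Pb = 1670/13; sellers receive Ps = 1670/13 − 47 = 1059/13.
New quantity: Q = 1279 − 9(1670/13) = 1597/13.
Buyer burden = 1670/13 − 114 = 188/13; seller burden = 114 − 1059/13 = 423/13.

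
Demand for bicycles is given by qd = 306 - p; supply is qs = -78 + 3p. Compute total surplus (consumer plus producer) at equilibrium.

Equilibrium: 306 - p = -78 + 3p gives p* = 96, q* = 210.
Demand choke price: p = 306; supply starts at p = 26.
CS = ½(306 − 96)(210) = 22050; PS = ½(96 − 26)(210) = 7350.

Total surplus = 29400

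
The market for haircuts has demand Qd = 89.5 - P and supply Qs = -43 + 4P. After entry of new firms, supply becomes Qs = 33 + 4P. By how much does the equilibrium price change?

ΔP = -15.2

Original equilibrium: P* = 26.5, Q* = 63.
New equilibrium: 89.5 - P = 33 + 4P, so 56.5 = 5P and P' = 11.3; Q' = 89.5 − 1(11.3) = 78.2.
Change in price: 11.3 − 26.5 = -15.2.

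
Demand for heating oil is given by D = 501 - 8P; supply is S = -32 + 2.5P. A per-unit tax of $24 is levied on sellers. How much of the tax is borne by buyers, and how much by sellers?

Pre-tax equilibrium: P* = 1066/21, Q* = 1993/21.
Tax on sellers shifts supply to S = -32 + 2.5(P − 24) = -92 + 2.5P.
501 - 8P = -92 + 2.5P gives buyer price Pb = 1186/21; sellers receive Ps = 1186/21 − 24 = 682/21.
New quantity: Q = 501 − 8(1186/21) = 1033/21.
Buyer burden = 1186/21 − 1066/21 = 40/7; seller burden = 1066/21 − 682/21 = 128/7.

Buyers bear 40/7, sellers bear 128/7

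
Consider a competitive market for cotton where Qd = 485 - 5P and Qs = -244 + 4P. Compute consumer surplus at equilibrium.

Consumer surplus = 640

Equilibrium: 485 - 5P = -244 + 4P gives P* = 81, Q* = 80.
Demand choke price (Qd = 0): P = 97.
CS = ½(97 − 81)(80) = 640.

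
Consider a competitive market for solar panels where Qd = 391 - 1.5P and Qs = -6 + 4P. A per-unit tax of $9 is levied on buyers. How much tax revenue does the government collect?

Pre-tax equilibrium: P* = 794/11, Q* = 3110/11.
Tax on buyers shifts demand to Qd = 391 − 1.5(P + 9) = 377.5 - 1.5P.
377.5 - 1.5P = -6 + 4P gives seller price Ps = 767/11; buyers pay Pb = 767/11 + 9 = 866/11.
New quantity: Q = 391 − 1.5(866/11) = 3002/11.
Revenue = 9 × 3002/11 = 27018/11.

Tax revenue = 27018/11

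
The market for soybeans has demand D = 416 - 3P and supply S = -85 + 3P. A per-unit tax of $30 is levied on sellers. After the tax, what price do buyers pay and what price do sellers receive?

Pre-tax equilibrium: P* = 83.5, Q* = 165.5.
Tax on sellers shifts supply to S = -85 + 3(P − 30) = -175 + 3P.
416 - 3P = -175 + 3P gives buyer price Pb = 98.5; sellers receive Ps = 98.5 − 30 = 68.5.
New quantity: Q = 416 − 3(98.5) = 120.5.

Buyers pay $98.5, sellers receive $68.5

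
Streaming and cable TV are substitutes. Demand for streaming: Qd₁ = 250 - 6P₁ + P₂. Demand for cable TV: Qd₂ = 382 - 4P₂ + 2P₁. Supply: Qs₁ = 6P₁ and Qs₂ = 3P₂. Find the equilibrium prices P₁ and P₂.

P₁ = 26, P₂ = 62

Market 1: 250 - 6P₁ + P₂ = 6P₁ → 12P₁ - P₂ = 250.
Market 2: 7P₂ - 2P₁ = 382.
Eliminating P₂: 7×(1) + 1×(2) gives 82P₁ = 2132, so P₁ = 26.
Back-substitute into (2): P₂ = (382 + 2×26) / 7 = 62.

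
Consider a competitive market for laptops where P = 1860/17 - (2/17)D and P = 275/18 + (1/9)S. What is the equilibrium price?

Set the two price expressions equal: 1860/17 - (2/17)Q = 275/18 + (1/9)Q.
28805/306 = (35/153)Q, so Q* = 411.5.
P* = 1860/17 − (2/17)(411.5) = 61.

P* = 61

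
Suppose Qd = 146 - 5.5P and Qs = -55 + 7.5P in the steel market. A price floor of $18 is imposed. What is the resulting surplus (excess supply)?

Surplus = 33

Equilibrium price would be P* = 201/13, so the floor at 18 binds.
At P = 18: Qd = 47, Qs = 80.
Surplus = 80 − 47 = 33.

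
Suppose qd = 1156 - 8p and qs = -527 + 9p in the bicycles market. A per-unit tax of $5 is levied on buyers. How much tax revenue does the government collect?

Pre-tax equilibrium: p* = 99, q* = 364.
Tax on buyers shifts demand to qd = 1156 − 8(p + 5) = 1116 - 8p.
1116 - 8p = -527 + 9p gives seller price ps = 1643/17; buyers pay pb = 1643/17 + 5 = 1728/17.
New quantity: q = 1156 − 8(1728/17) = 5828/17.
Revenue = 5 × 5828/17 = 29140/17.

Tax revenue = 29140/17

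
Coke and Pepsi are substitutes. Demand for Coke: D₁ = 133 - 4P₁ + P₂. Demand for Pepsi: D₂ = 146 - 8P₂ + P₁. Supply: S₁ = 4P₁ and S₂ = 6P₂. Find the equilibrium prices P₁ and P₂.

P₁ = 2008/111, P₂ = 1301/111

Market 1: 133 - 4P₁ + P₂ = 4P₁ → 8P₁ - P₂ = 133.
Market 2: 14P₂ - P₁ = 146.
Eliminating P₂: 14×(1) + 1×(2) gives 111P₁ = 2008, so P₁ = 2008/111.
Back-substitute into (2): P₂ = (146 + 1×2008/111) / 14 = 1301/111.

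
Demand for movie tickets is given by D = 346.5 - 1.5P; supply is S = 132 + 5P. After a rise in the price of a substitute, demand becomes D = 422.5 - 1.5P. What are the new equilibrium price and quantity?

Original equilibrium: P* = 33, Q* = 297.
New equilibrium: 422.5 - 1.5P = 132 + 5P, so 290.5 = 6.5P and P' = 581/13; Q' = 422.5 − 1.5(581/13) = 4621/13.

P' = 581/13, Q' = 4621/13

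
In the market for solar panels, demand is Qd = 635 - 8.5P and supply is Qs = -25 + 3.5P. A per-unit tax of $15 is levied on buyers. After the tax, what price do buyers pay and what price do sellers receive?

Pre-tax equilibrium: P* = 55, Q* = 167.5.
Tax on buyers shifts demand to Qd = 635 − 8.5(P + 15) = 507.5 - 8.5P.
507.5 - 8.5P = -25 + 3.5P gives seller price Ps = 44.375; buyers pay Pb = 44.375 + 15 = 59.375.
New quantity: Q = 635 − 8.5(59.375) = 130.3125.

Buyers pay $59.375, sellers receive $44.375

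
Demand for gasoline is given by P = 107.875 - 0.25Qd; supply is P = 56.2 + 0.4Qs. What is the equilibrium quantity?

Set the two price expressions equal: 107.875 - 0.25Q = 56.2 + 0.4Q.
51.675 = 0.65Q, so Q* = 79.5.
P* = 107.875 − (0.25)(79.5) = 88.

Q* = 79.5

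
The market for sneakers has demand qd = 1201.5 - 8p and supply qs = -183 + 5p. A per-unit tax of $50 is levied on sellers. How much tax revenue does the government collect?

Pre-tax equilibrium: p* = 106.5, q* = 349.5.
Tax on sellers shifts supply to qs = -183 + 5(p − 50) = -433 + 5p.
1201.5 - 8p = -433 + 5p gives buyer price pb = 3269/26; sellers receive ps = 3269/26 − 50 = 1969/26.
New quantity: q = 1201.5 − 8(3269/26) = 5087/26.
Revenue = 50 × 5087/26 = 127175/13.

Tax revenue = 127175/13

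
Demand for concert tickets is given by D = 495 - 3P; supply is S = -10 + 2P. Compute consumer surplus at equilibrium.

Consumer surplus = 6144

Equilibrium: 495 - 3P = -10 + 2P gives P* = 101, Q* = 192.
Demand choke price (D = 0): P = 165.
CS = ½(165 − 101)(192) = 6144.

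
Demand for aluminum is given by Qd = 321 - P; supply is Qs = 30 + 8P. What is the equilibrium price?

P* = 97/3

Set Qd = Qs: 321 - P = 30 + 8P.
291 = 9P, so P* = 97/3.
Q* = 321 − 1(97/3) = 866/3.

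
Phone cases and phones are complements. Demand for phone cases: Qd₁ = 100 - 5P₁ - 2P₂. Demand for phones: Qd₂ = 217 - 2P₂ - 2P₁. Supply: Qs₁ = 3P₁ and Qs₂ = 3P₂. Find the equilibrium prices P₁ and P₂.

P₁ = 11/6, P₂ = 128/3

Market 1: 100 - 5P₁ - 2P₂ = 3P₁ → 8P₁ + 2P₂ = 100.
Market 2: 5P₂ + 2P₁ = 217.
Eliminating P₂: 5×(1) − 2×(2) gives 36P₁ = 66, so P₁ = 11/6.
Back-substitute into (2): P₂ = (217 − 2×11/6) / 5 = 128/3.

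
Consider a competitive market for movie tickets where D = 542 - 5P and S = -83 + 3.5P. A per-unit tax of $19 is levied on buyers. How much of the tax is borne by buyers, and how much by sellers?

Buyers bear 133/17, sellers bear 190/17

Pre-tax equilibrium: P* = 1250/17, Q* = 2964/17.
Tax on buyers shifts demand to D = 542 − 5(P + 19) = 447 - 5P.
447 - 5P = -83 + 3.5P gives seller price Ps = 1060/17; buyers pay Pb = 1060/17 + 19 = 1383/17.
New quantity: Q = 542 − 5(1383/17) = 2299/17.
Buyer burden = 1383/17 − 1250/17 = 133/17; seller burden = 1250/17 − 1060/17 = 190/17.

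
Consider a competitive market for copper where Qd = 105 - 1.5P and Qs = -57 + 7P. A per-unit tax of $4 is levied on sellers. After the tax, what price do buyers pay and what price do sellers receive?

Buyers pay 380/17, sellers receive 312/17

Pre-tax equilibrium: P* = 324/17, Q* = 1299/17.
Tax on sellers shifts supply to Qs = -57 + 7(P − 4) = -85 + 7P.
105 - 1.5P = -85 + 7P gives buyer price Pb = 380/17; sellers receive Ps = 380/17 − 4 = 312/17.
New quantity: Q = 105 − 1.5(380/17) = 1215/17.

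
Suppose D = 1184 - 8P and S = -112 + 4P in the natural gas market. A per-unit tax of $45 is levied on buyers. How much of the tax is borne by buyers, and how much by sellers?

Buyers bear $15, sellers bear $30

Pre-tax equilibrium: P* = 108, Q* = 320.
Tax on buyers shifts demand to D = 1184 − 8(P + 45) = 824 - 8P.
824 - 8P = -112 + 4P gives seller price Ps = 78; buyers pay Pb = 78 + 45 = 123.
New quantity: Q = 1184 − 8(123) = 200.
Buyer burden = 123 − 108 = 15; seller burden = 108 − 78 = 30.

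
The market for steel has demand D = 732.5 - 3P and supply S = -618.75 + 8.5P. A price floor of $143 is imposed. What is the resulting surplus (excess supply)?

Surplus = 293.25

Equilibrium price would be P* = 117.5, so the floor at 143 binds.
At P = 143: D = 303.5, S = 596.75.
Surplus = 596.75 − 303.5 = 293.25.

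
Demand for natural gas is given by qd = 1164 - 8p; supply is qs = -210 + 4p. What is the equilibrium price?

Set qd = qs: 1164 - 8p = -210 + 4p.
1374 = 12p, so p* = 114.5.
q* = 1164 − 8(114.5) = 248.

p* = 114.5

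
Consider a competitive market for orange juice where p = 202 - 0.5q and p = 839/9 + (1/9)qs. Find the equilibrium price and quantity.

Set the two price expressions equal: 202 - 0.5q = 839/9 + (1/9)q.
979/9 = (11/18)q, so q* = 178.
p* = 202 − (0.5)(178) = 113.

p* = 113, q* = 178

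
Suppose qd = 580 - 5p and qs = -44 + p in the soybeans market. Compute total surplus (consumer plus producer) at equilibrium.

Total surplus = 2160

Equilibrium: 580 - 5p = -44 + p gives p* = 104, q* = 60.
Demand choke price: p = 116; supply starts at p = 44.
CS = ½(116 − 104)(60) = 360; PS = ½(104 − 44)(60) = 1800.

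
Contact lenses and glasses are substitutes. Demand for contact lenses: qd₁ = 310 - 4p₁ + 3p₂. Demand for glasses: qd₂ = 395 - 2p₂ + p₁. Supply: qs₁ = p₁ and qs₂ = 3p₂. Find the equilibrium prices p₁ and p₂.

p₁ = 2735/22, p₂ = 2285/22

Market 1: 310 - 4p₁ + 3p₂ = p₁ → 5p₁ - 3p₂ = 310.
Market 2: 5p₂ - p₁ = 395.
Eliminating p₂: 5×(1) + 3×(2) gives 22p₁ = 2735, so p₁ = 2735/22.
Back-substitute into (2): p₂ = (395 + 1×2735/22) / 5 = 2285/22.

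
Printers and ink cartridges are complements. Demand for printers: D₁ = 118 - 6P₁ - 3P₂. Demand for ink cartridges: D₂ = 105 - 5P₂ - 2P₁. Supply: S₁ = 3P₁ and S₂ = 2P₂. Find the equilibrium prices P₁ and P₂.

Market 1: 118 - 6P₁ - 3P₂ = 3P₁ → 9P₁ + 3P₂ = 118.
Market 2: 7P₂ + 2P₁ = 105.
Eliminating P₂: 7×(1) − 3×(2) gives 57P₁ = 511, so P₁ = 511/57.
Back-substitute into (2): P₂ = (105 − 2×511/57) / 7 = 709/57.

P₁ = 511/57, P₂ = 709/57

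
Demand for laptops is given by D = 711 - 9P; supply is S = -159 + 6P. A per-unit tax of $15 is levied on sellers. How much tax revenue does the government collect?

Pre-tax equilibrium: P* = 58, Q* = 189.
Tax on sellers shifts supply to S = -159 + 6(P − 15) = -249 + 6P.
711 - 9P = -249 + 6P gives buyer price Pb = 64; sellers receive Ps = 64 − 15 = 49.
New quantity: Q = 711 − 9(64) = 135.
Revenue = 15 × 135 = 2025.

Tax revenue = 2025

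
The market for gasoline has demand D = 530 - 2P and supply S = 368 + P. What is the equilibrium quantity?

Q* = 422

Set D = S: 530 - 2P = 368 + P.
162 = 3P, so P* = 54.
Q* = 530 − 2(54) = 422.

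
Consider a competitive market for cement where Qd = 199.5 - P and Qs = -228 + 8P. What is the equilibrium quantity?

Q* = 152

Set Qd = Qs: 199.5 - P = -228 + 8P.
427.5 = 9P, so P* = 47.5.
Q* = 199.5 − 1(47.5) = 152.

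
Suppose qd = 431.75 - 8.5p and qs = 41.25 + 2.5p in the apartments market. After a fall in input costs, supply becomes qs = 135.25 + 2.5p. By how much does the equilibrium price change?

Δp = -94/11

Original equilibrium: p* = 35.5, q* = 130.
New equilibrium: 431.75 - 8.5p = 135.25 + 2.5p, so 296.5 = 11p and p' = 593/22; q' = 431.75 − 8.5(593/22) = 2229/11.
Change in price: 593/22 − 35.5 = -94/11.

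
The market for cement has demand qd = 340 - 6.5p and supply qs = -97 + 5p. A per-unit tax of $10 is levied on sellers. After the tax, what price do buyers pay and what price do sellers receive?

Pre-tax equilibrium: p* = 38, q* = 93.
Tax on sellers shifts supply to qs = -97 + 5(p − 10) = -147 + 5p.
340 - 6.5p = -147 + 5p gives buyer price pb = 974/23; sellers receive ps = 974/23 − 10 = 744/23.
New quantity: q = 340 − 6.5(974/23) = 1489/23.

Buyers pay 974/23, sellers receive 744/23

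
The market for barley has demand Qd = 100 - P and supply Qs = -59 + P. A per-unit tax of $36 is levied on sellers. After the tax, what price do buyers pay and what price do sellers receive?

Pre-tax equilibrium: P* = 79.5, Q* = 20.5.
Tax on sellers shifts supply to Qs = -59 + 1(P − 36) = -95 + P.
100 - P = -95 + P gives buyer price Pb = 97.5; sellers receive Ps = 97.5 − 36 = 61.5.
New quantity: Q = 100 − 1(97.5) = 2.5.

Buyers pay $97.5, sellers receive $61.5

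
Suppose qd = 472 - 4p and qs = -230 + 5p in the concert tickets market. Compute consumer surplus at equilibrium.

Consumer surplus = 3200

Equilibrium: 472 - 4p = -230 + 5p gives p* = 78, q* = 160.
Demand choke price (qd = 0): p = 118.
CS = ½(118 − 78)(160) = 3200.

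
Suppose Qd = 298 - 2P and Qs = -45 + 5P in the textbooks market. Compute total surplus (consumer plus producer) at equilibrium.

Total surplus = 14000

Equilibrium: 298 - 2P = -45 + 5P gives P* = 49, Q* = 200.
Demand choke price: P = 149; supply starts at P = 9.
CS = ½(149 − 49)(200) = 10000; PS = ½(49 − 9)(200) = 4000.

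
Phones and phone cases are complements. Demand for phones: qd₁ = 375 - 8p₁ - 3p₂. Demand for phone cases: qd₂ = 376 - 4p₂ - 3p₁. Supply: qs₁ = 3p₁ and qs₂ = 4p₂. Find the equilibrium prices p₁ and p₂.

Market 1: 375 - 8p₁ - 3p₂ = 3p₁ → 11p₁ + 3p₂ = 375.
Market 2: 8p₂ + 3p₁ = 376.
Eliminating p₂: 8×(1) − 3×(2) gives 79p₁ = 1872, so p₁ = 1872/79.
Back-substitute into (2): p₂ = (376 − 3×1872/79) / 8 = 3011/79.

p₁ = 1872/79, p₂ = 3011/79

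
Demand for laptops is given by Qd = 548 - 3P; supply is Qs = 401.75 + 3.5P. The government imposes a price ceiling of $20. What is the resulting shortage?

Equilibrium price would be P* = 22.5, so the ceiling at 20 binds.
At P = 20: Qd = 548 − 3(20) = 488, Qs = 401.75 + 3.5(20) = 471.75.
Shortage = 488 − 471.75 = 16.25.

Shortage = 16.25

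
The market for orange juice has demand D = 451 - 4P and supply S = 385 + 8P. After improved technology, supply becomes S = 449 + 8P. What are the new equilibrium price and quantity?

Original equilibrium: P* = 5.5, Q* = 429.
New equilibrium: 451 - 4P = 449 + 8P, so 2 = 12P and P' = 1/6; Q' = 451 − 4(1/6) = 1351/3.

P' = 1/6, Q' = 1351/3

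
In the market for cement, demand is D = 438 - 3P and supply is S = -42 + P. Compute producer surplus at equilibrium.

Equilibrium: 438 - 3P = -42 + P gives P* = 120, Q* = 78.
Supply starts at P = 42 (where S = 0).
PS = ½(120 − 42)(78) = 3042.

Producer surplus = 3042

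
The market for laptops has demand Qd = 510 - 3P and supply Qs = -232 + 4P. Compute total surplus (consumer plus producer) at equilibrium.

Equilibrium: 510 - 3P = -232 + 4P gives P* = 106, Q* = 192.
Demand choke price: P = 170; supply starts at P = 58.
CS = ½(170 − 106)(192) = 6144; PS = ½(106 − 58)(192) = 4608.

Total surplus = 10752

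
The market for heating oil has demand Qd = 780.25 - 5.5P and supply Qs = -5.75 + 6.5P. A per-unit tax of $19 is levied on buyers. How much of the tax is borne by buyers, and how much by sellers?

Pre-tax equilibrium: P* = 65.5, Q* = 420.
Tax on buyers shifts demand to Qd = 780.25 − 5.5(P + 19) = 675.75 - 5.5P.
675.75 - 5.5P = -5.75 + 6.5P gives seller price Ps = 1363/24; buyers pay Pb = 1363/24 + 19 = 1819/24.
New quantity: Q = 780.25 − 5.5(1819/24) = 17443/48.
Buyer burden = 1819/24 − 65.5 = 247/24; seller burden = 65.5 − 1363/24 = 209/24.

Buyers bear 247/24, sellers bear 209/24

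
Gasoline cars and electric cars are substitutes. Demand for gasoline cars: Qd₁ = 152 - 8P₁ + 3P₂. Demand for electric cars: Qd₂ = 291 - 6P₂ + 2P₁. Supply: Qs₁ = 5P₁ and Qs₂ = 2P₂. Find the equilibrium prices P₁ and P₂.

P₁ = 2089/98, P₂ = 4087/98

Market 1: 152 - 8P₁ + 3P₂ = 5P₁ → 13P₁ - 3P₂ = 152.
Market 2: 8P₂ - 2P₁ = 291.
Eliminating P₂: 8×(1) + 3×(2) gives 98P₁ = 2089, so P₁ = 2089/98.
Back-substitute into (2): P₂ = (291 + 2×2089/98) / 8 = 4087/98.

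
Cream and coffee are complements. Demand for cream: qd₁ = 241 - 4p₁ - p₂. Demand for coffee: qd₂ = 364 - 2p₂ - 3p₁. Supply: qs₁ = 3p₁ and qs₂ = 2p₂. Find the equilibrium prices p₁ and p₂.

p₁ = 24, p₂ = 73

Market 1: 241 - 4p₁ - p₂ = 3p₁ → 7p₁ + p₂ = 241.
Market 2: 4p₂ + 3p₁ = 364.
Eliminating p₂: 4×(1) − 1×(2) gives 25p₁ = 600, so p₁ = 24.
Back-substitute into (2): p₂ = (364 − 3×24) / 4 = 73.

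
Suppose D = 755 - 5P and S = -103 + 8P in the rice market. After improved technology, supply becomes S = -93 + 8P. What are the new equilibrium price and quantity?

Original equilibrium: P* = 66, Q* = 425.
New equilibrium: 755 - 5P = -93 + 8P, so 848 = 13P and P' = 848/13; Q' = 755 − 5(848/13) = 5575/13.

P' = 848/13, Q' = 5575/13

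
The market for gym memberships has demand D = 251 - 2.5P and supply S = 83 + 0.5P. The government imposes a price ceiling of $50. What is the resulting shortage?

Shortage = 18

Equilibrium price would be P* = 56, so the ceiling at 50 binds.
At P = 50: D = 251 − 2.5(50) = 126, S = 83 + 0.5(50) = 108.
Shortage = 126 − 108 = 18.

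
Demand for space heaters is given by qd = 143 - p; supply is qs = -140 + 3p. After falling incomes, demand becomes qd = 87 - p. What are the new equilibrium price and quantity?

Original equilibrium: p* = 70.75, q* = 72.25.
New equilibrium: 87 - p = -140 + 3p, so 227 = 4p and p' = 56.75; q' = 87 − 1(56.75) = 30.25.

p' = 56.75, q' = 30.25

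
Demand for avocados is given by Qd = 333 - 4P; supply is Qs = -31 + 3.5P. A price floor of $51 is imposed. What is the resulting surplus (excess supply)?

Equilibrium price would be P* = 728/15, so the floor at 51 binds.
At P = 51: Qd = 129, Qs = 147.5.
Surplus = 147.5 − 129 = 18.5.

Surplus = 18.5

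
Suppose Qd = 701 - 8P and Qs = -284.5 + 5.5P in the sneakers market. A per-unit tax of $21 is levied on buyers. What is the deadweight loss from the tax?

Pre-tax equilibrium: P* = 73, Q* = 117.
Tax on buyers shifts demand to Qd = 701 − 8(P + 21) = 533 - 8P.
533 - 8P = -284.5 + 5.5P gives seller price Ps = 545/9; buyers pay Pb = 545/9 + 21 = 734/9.
New quantity: Q = 701 − 8(734/9) = 437/9.
DWL = ½ × 21 × (117 − 437/9) = 2156/3.

Deadweight loss = 2156/3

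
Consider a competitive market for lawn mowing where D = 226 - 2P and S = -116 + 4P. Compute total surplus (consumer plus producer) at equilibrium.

Total surplus = 4704

Equilibrium: 226 - 2P = -116 + 4P gives P* = 57, Q* = 112.
Demand choke price: P = 113; supply starts at P = 29.
CS = ½(113 − 57)(112) = 3136; PS = ½(57 − 29)(112) = 1568.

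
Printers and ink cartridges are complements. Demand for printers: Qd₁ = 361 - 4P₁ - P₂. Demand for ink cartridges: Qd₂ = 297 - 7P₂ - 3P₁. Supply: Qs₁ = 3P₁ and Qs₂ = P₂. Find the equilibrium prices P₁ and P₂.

Market 1: 361 - 4P₁ - P₂ = 3P₁ → 7P₁ + P₂ = 361.
Market 2: 8P₂ + 3P₁ = 297.
Eliminating P₂: 8×(1) − 1×(2) gives 53P₁ = 2591, so P₁ = 2591/53.
Back-substitute into (2): P₂ = (297 − 3×2591/53) / 8 = 996/53.

P₁ = 2591/53, P₂ = 996/53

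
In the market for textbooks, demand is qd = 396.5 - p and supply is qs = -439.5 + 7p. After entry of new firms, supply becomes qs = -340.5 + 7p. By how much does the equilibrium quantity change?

Δq = 12.375

Original equilibrium: p* = 104.5, q* = 292.
New equilibrium: 396.5 - p = -340.5 + 7p, so 737 = 8p and p' = 92.125; q' = 396.5 − 1(92.125) = 304.375.
Change in quantity: 304.375 − 292 = 12.375.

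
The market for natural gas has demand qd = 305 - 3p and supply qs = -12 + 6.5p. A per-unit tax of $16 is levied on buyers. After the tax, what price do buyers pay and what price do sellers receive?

Buyers pay 842/19, sellers receive 538/19

Pre-tax equilibrium: p* = 634/19, q* = 3893/19.
Tax on buyers shifts demand to qd = 305 − 3(p + 16) = 257 - 3p.
257 - 3p = -12 + 6.5p gives seller price ps = 538/19; buyers pay pb = 538/19 + 16 = 842/19.
New quantity: q = 305 − 3(842/19) = 3269/19.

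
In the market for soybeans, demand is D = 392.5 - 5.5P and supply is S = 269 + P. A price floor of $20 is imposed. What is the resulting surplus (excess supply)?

Equilibrium price would be P* = 19, so the floor at 20 binds.
At P = 20: D = 282.5, S = 289.
Surplus = 289 − 282.5 = 6.5.

Surplus = 6.5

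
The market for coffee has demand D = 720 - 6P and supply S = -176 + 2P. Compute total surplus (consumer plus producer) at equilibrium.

Total surplus = 768

Equilibrium: 720 - 6P = -176 + 2P gives P* = 112, Q* = 48.
Demand choke price: P = 120; supply starts at P = 88.
CS = ½(120 − 112)(48) = 192; PS = ½(112 − 88)(48) = 576.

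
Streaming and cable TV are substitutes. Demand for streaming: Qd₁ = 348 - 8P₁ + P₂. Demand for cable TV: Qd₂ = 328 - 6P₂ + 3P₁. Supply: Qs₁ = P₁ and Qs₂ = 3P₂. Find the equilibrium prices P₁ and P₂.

P₁ = 1730/39, P₂ = 666/13

Market 1: 348 - 8P₁ + P₂ = P₁ → 9P₁ - P₂ = 348.
Market 2: 9P₂ - 3P₁ = 328.
Eliminating P₂: 9×(1) + 1×(2) gives 78P₁ = 3460, so P₁ = 1730/39.
Back-substitute into (2): P₂ = (328 + 3×1730/39) / 9 = 666/13.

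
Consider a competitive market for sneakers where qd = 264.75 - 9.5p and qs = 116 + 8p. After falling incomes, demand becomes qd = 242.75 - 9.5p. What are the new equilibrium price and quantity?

p' = 507/70, q' = 6088/35

Original equilibrium: p* = 8.5, q* = 184.
New equilibrium: 242.75 - 9.5p = 116 + 8p, so 126.75 = 17.5p and p' = 507/70; q' = 242.75 − 9.5(507/70) = 6088/35.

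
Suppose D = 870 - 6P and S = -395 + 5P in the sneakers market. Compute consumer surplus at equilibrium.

Consumer surplus = 2700

Equilibrium: 870 - 6P = -395 + 5P gives P* = 115, Q* = 180.
Demand choke price (D = 0): P = 145.
CS = ½(145 − 115)(180) = 2700.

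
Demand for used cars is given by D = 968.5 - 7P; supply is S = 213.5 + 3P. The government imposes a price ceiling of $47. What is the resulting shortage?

Equilibrium price would be P* = 75.5, so the ceiling at 47 binds.
At P = 47: D = 968.5 − 7(47) = 639.5, S = 213.5 + 3(47) = 354.5.
Shortage = 639.5 − 354.5 = 285.

Shortage = 285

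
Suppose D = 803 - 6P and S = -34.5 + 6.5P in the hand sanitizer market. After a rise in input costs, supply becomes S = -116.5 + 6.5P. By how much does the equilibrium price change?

ΔP = 6.56

Original equilibrium: P* = 67, Q* = 401.
New equilibrium: 803 - 6P = -116.5 + 6.5P, so 919.5 = 12.5P and P' = 73.56; Q' = 803 − 6(73.56) = 361.64.
Change in price: 73.56 − 67 = 6.56.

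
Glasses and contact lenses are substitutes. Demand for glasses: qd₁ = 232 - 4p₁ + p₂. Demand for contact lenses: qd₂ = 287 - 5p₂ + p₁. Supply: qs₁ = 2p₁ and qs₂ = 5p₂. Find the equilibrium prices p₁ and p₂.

p₁ = 2607/59, p₂ = 1954/59

Market 1: 232 - 4p₁ + p₂ = 2p₁ → 6p₁ - p₂ = 232.
Market 2: 10p₂ - p₁ = 287.
Eliminating p₂: 10×(1) + 1×(2) gives 59p₁ = 2607, so p₁ = 2607/59.
Back-substitute into (2): p₂ = (287 + 1×2607/59) / 10 = 1954/59.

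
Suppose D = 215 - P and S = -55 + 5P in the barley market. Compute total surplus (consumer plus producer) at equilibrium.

Total surplus = 17340

Equilibrium: 215 - P = -55 + 5P gives P* = 45, Q* = 170.
Demand choke price: P = 215; supply starts at P = 11.
CS = ½(215 − 45)(170) = 14450; PS = ½(45 − 11)(170) = 2890.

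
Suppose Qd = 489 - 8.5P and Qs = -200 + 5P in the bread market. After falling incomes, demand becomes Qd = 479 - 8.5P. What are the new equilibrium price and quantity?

P' = 1358/27, Q' = 1390/27

Original equilibrium: P* = 1378/27, Q* = 1490/27.
New equilibrium: 479 - 8.5P = -200 + 5P, so 679 = 13.5P and P' = 1358/27; Q' = 479 − 8.5(1358/27) = 1390/27.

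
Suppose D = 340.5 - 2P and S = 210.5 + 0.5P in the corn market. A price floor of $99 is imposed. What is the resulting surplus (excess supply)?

Surplus = 117.5

Equilibrium price would be P* = 52, so the floor at 99 binds.
At P = 99: D = 142.5, S = 260.
Surplus = 260 − 142.5 = 117.5.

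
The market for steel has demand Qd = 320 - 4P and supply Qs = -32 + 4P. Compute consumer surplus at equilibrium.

Consumer surplus = 2592

Equilibrium: 320 - 4P = -32 + 4P gives P* = 44, Q* = 144.
Demand choke price (Qd = 0): P = 80.
CS = ½(80 − 44)(144) = 2592.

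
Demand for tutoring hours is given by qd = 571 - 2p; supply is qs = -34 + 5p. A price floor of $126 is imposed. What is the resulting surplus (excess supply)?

Equilibrium price would be p* = 605/7, so the floor at 126 binds.
At p = 126: qd = 319, qs = 596.
Surplus = 596 − 319 = 277.

Surplus = 277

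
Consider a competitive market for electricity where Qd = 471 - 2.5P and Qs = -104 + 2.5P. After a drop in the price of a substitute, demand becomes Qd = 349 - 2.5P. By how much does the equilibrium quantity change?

ΔQ = -61

Original equilibrium: P* = 115, Q* = 183.5.
New equilibrium: 349 - 2.5P = -104 + 2.5P, so 453 = 5P and P' = 90.6; Q' = 349 − 2.5(90.6) = 122.5.
Change in quantity: 122.5 − 183.5 = -61.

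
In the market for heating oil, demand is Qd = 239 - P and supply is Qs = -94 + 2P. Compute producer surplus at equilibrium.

Producer surplus = 4096

Equilibrium: 239 - P = -94 + 2P gives P* = 111, Q* = 128.
Supply starts at P = 47 (where Qs = 0).
PS = ½(111 − 47)(128) = 4096.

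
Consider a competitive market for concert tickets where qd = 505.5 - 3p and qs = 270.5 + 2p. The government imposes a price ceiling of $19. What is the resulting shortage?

Equilibrium price would be p* = 47, so the ceiling at 19 binds.
At p = 19: qd = 505.5 − 3(19) = 448.5, qs = 270.5 + 2(19) = 308.5.
Shortage = 448.5 − 308.5 = 140.

Shortage = 140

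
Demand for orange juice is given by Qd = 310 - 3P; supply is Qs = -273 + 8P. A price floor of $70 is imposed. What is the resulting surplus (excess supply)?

Surplus = 187

Equilibrium price would be P* = 53, so the floor at 70 binds.
At P = 70: Qd = 100, Qs = 287.
Surplus = 287 − 100 = 187.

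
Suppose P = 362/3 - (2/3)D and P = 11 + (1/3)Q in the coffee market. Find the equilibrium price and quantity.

Set the two price expressions equal: 362/3 - (2/3)Q = 11 + (1/3)Q.
329/3 = Q, so Q* = 329/3.
P* = 362/3 − (2/3)(329/3) = 428/9.

P* = 428/9, Q* = 329/3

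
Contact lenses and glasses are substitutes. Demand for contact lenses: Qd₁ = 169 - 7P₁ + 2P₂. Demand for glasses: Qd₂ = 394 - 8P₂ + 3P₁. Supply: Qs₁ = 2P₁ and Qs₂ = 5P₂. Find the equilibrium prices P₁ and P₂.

P₁ = 995/37, P₂ = 1351/37

Market 1: 169 - 7P₁ + 2P₂ = 2P₁ → 9P₁ - 2P₂ = 169.
Market 2: 13P₂ - 3P₁ = 394.
Eliminating P₂: 13×(1) + 2×(2) gives 111P₁ = 2985, so P₁ = 995/37.
Back-substitute into (2): P₂ = (394 + 3×995/37) / 13 = 1351/37.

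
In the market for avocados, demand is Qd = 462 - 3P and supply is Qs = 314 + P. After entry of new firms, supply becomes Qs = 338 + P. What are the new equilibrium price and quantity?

P' = 31, Q' = 369

Original equilibrium: P* = 37, Q* = 351.
New equilibrium: 462 - 3P = 338 + P, so 124 = 4P and P' = 31; Q' = 462 − 3(31) = 369.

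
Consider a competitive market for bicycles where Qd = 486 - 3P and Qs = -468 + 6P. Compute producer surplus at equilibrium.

Producer surplus = 2352

Equilibrium: 486 - 3P = -468 + 6P gives P* = 106, Q* = 168.
Supply starts at P = 78 (where Qs = 0).
PS = ½(106 − 78)(168) = 2352.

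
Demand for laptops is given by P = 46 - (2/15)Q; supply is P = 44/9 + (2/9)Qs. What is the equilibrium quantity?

Q* = 115.625

Set the two price expressions equal: 46 - (2/15)Q = 44/9 + (2/9)Q.
370/9 = (16/45)Q, so Q* = 115.625.
P* = 46 − (2/15)(115.625) = 367/12.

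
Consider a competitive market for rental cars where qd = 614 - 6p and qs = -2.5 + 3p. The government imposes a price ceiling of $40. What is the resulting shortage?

Equilibrium price would be p* = 68.5, so the ceiling at 40 binds.
At p = 40: qd = 614 − 6(40) = 374, qs = -2.5 + 3(40) = 117.5.
Shortage = 374 − 117.5 = 256.5.

Shortage = 256.5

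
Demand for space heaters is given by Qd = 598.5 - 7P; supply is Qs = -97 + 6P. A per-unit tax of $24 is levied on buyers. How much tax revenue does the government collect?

Tax revenue = 45696/13

Pre-tax equilibrium: P* = 53.5, Q* = 224.
Tax on buyers shifts demand to Qd = 598.5 − 7(P + 24) = 430.5 - 7P.
430.5 - 7P = -97 + 6P gives seller price Ps = 1055/26; buyers pay Pb = 1055/26 + 24 = 1679/26.
New quantity: Q = 598.5 − 7(1679/26) = 1904/13.
Revenue = 24 × 1904/13 = 45696/13.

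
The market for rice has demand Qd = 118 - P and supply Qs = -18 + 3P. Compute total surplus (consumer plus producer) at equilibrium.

Total surplus = 4704

Equilibrium: 118 - P = -18 + 3P gives P* = 34, Q* = 84.
Demand choke price: P = 118; supply starts at P = 6.
CS = ½(118 − 34)(84) = 3528; PS = ½(34 − 6)(84) = 1176.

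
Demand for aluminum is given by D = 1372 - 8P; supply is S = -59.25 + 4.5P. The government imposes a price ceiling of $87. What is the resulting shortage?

Shortage = 343.75

Equilibrium price would be P* = 114.5, so the ceiling at 87 binds.
At P = 87: D = 1372 − 8(87) = 676, S = -59.25 + 4.5(87) = 332.25.
Shortage = 676 − 332.25 = 343.75.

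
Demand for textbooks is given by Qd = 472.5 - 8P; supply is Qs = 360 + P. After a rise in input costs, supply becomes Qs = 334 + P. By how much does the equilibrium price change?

ΔP = 26/9

Original equilibrium: P* = 12.5, Q* = 372.5.
New equilibrium: 472.5 - 8P = 334 + P, so 138.5 = 9P and P' = 277/18; Q' = 472.5 − 8(277/18) = 6289/18.
Change in price: 277/18 − 12.5 = 26/9.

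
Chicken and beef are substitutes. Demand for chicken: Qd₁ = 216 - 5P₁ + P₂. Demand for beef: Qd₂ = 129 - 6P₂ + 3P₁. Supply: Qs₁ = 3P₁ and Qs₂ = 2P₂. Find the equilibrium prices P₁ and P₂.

Market 1: 216 - 5P₁ + P₂ = 3P₁ → 8P₁ - P₂ = 216.
Market 2: 8P₂ - 3P₁ = 129.
Eliminating P₂: 8×(1) + 1×(2) gives 61P₁ = 1857, so P₁ = 1857/61.
Back-substitute into (2): P₂ = (129 + 3×1857/61) / 8 = 1680/61.

P₁ = 1857/61, P₂ = 1680/61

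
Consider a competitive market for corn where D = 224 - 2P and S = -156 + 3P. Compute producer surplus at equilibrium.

Producer surplus = 864

Equilibrium: 224 - 2P = -156 + 3P gives P* = 76, Q* = 72.
Supply starts at P = 52 (where S = 0).
PS = ½(76 − 52)(72) = 864.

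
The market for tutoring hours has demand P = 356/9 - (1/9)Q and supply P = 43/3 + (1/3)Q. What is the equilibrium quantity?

Q* = 56.75

Set the two price expressions equal: 356/9 - (1/9)Q = 43/3 + (1/3)Q.
227/9 = (4/9)Q, so Q* = 56.75.
P* = 356/9 − (1/9)(56.75) = 33.25.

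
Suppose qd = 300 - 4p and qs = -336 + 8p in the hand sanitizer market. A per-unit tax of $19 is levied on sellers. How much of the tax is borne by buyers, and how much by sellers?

Pre-tax equilibrium: p* = 53, q* = 88.
Tax on sellers shifts supply to qs = -336 + 8(p − 19) = -488 + 8p.
300 - 4p = -488 + 8p gives buyer price pb = 197/3; sellers receive ps = 197/3 − 19 = 140/3.
New quantity: q = 300 − 4(197/3) = 112/3.
Buyer burden = 197/3 − 53 = 38/3; seller burden = 53 − 140/3 = 19/3.

Buyers bear 38/3, sellers bear 19/3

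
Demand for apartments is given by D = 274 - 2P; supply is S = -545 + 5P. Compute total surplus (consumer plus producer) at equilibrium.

Total surplus = 560

Equilibrium: 274 - 2P = -545 + 5P gives P* = 117, Q* = 40.
Demand choke price: P = 137; supply starts at P = 109.
CS = ½(137 − 117)(40) = 400; PS = ½(117 − 109)(40) = 160.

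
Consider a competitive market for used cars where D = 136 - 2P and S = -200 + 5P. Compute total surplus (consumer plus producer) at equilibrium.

Equilibrium: 136 - 2P = -200 + 5P gives P* = 48, Q* = 40.
Demand choke price: P = 68; supply starts at P = 40.
CS = ½(68 − 48)(40) = 400; PS = ½(48 − 40)(40) = 160.

Total surplus = 560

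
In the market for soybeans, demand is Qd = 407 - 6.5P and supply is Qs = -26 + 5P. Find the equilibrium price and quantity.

P* = 866/23, Q* = 3732/23

Set Qd = Qs: 407 - 6.5P = -26 + 5P.
433 = 11.5P, so P* = 866/23.
Q* = 407 − 6.5(866/23) = 3732/23.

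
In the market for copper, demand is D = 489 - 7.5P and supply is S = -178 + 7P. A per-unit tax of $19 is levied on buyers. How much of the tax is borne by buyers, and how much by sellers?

Pre-tax equilibrium: P* = 46, Q* = 144.
Tax on buyers shifts demand to D = 489 − 7.5(P + 19) = 346.5 - 7.5P.
346.5 - 7.5P = -178 + 7P gives seller price Ps = 1049/29; buyers pay Pb = 1049/29 + 19 = 1600/29.
New quantity: Q = 489 − 7.5(1600/29) = 2181/29.
Buyer burden = 1600/29 − 46 = 266/29; seller burden = 46 − 1049/29 = 285/29.

Buyers bear 266/29, sellers bear 285/29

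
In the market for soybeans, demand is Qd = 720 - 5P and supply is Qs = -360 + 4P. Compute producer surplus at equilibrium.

Producer surplus = 1800

Equilibrium: 720 - 5P = -360 + 4P gives P* = 120, Q* = 120.
Supply starts at P = 90 (where Qs = 0).
PS = ½(120 − 90)(120) = 1800.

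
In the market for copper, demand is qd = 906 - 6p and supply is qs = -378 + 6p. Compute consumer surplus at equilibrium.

Equilibrium: 906 - 6p = -378 + 6p gives p* = 107, q* = 264.
Demand choke price (qd = 0): p = 151.
CS = ½(151 − 107)(264) = 5808.

Consumer surplus = 5808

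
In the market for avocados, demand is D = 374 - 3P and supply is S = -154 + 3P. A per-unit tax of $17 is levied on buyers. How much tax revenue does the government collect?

Pre-tax equilibrium: P* = 88, Q* = 110.
Tax on buyers shifts demand to D = 374 − 3(P + 17) = 323 - 3P.
323 - 3P = -154 + 3P gives seller price Ps = 79.5; buyers pay Pb = 79.5 + 17 = 96.5.
New quantity: Q = 374 − 3(96.5) = 84.5.
Revenue = 17 × 84.5 = 1436.5.

Tax revenue = 1436.5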